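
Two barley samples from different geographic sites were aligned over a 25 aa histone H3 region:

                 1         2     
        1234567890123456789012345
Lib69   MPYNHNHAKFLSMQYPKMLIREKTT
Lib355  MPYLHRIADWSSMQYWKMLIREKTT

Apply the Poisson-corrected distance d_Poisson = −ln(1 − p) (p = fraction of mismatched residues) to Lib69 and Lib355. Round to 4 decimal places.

0.3285

Differing sites — 4:N/L; 6:N/R; 7:H/I; 9:K/D; 10:F/W; 11:L/S; 16:P/W.
p = 7/25 = 0.280000.
d = −ln(1 − 0.280000) = −ln(0.720000) = 0.3285.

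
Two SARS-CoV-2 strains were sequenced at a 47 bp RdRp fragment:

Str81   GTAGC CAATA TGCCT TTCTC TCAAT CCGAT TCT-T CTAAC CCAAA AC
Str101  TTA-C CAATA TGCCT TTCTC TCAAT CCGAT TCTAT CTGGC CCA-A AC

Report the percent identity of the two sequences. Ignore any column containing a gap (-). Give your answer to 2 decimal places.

Excluding the 3 gap columns leaves 44 comparable sites.
The sequences differ at positions 1 (G/T), 38 (A/G), 39 (A/G).
41 of the 44 comparable sites match, so the percent identity is 41/44 × 100 = 93.18%.

93.18%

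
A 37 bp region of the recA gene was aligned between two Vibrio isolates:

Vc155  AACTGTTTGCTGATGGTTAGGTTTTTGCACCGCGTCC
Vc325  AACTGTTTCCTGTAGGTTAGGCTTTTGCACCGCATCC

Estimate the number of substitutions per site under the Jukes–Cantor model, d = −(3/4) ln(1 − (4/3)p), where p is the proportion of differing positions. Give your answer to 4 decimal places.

The sequences differ at positions 9 (G/C), 13 (A/T), 14 (T/A), 22 (T/C), 34 (G/A).
p = 5/37 = 0.135135.
d = −0.75 · ln(1 − (4/3)·0.135135) = −0.75 · ln(0.819820) = −0.75 · (-0.198670) = 0.1490.

0.1490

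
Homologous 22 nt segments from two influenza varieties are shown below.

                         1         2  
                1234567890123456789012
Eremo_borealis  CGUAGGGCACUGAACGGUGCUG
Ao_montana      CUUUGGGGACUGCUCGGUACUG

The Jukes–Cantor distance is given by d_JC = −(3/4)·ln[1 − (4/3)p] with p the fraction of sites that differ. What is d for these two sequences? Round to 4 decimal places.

0.3390

Mismatches occur at site 2 (G↔U), site 4 (A↔U), site 8 (C↔G), site 13 (A↔C), site 14 (A↔U), site 19 (G↔A).
p = 6/22 = 0.272727.
d = −0.75 · ln(1 − (4/3)·0.272727) = −0.75 · ln(0.636364) = −0.75 · (-0.451985) = 0.3390.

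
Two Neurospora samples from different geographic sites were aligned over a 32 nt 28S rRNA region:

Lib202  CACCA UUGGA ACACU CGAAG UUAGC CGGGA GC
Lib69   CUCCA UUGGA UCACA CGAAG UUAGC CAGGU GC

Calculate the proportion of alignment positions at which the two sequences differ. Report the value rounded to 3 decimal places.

0.156

Mismatches occur at site 2 (A↔U), site 11 (A↔U), site 15 (U↔A), site 27 (G↔A), site 30 (A↔U).
There are 5 differences over 32 sites, so p = 5/32 = 0.156.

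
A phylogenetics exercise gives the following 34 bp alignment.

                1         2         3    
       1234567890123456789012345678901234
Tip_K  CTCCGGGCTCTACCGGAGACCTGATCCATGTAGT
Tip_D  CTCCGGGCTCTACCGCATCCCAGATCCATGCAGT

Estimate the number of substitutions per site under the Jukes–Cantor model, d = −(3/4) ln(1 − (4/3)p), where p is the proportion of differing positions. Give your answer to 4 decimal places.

0.1637

The sequences differ at positions 16 (G/C), 18 (G/T), 19 (A/C), 22 (T/A), 31 (T/C).
p = 5/34 = 0.147059.
d = −0.75 · ln(1 − (4/3)·0.147059) = −0.75 · ln(0.803921) = −0.75 · (-0.218254) = 0.1637.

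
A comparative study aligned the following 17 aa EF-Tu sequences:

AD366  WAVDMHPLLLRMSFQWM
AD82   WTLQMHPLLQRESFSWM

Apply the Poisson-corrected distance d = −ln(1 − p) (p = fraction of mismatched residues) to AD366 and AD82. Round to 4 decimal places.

Mismatches occur at site 2 (A↔T), site 3 (V↔L), site 4 (D↔Q), site 10 (L↔Q), site 12 (M↔E), site 15 (Q↔S).
p = 6/17 = 0.352941.
d = −ln(1 − 0.352941) = −ln(0.647059) = 0.4353.

0.4353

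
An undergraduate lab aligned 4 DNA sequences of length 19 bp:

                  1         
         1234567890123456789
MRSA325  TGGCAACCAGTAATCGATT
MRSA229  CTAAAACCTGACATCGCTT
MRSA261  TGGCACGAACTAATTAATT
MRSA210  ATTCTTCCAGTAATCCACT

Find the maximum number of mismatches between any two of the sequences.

Pairwise Hamming distances:
  MRSA325 vs MRSA229: 8
  MRSA325 vs MRSA261: 6
  MRSA325 vs MRSA210: 7
  MRSA229 vs MRSA261: 14
  MRSA229 vs MRSA210: 11
  MRSA261 vs MRSA210: 11
The largest is 14, between MRSA229 and MRSA261.

14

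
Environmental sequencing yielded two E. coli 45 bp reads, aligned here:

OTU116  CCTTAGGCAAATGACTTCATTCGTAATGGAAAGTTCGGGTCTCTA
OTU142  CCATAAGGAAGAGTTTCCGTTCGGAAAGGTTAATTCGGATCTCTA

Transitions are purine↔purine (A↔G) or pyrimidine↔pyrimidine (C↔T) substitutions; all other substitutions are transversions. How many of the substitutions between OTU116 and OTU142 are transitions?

7

Differing sites — 3:T/A (Tv); 6:G/A (Ti); 8:C/G (Tv); 11:A/G (Ti); 12:T/A (Tv); 14:A/T (Tv); 15:C/T (Ti); 17:T/C (Ti); 19:A/G (Ti); 24:T/G (Tv); 27:T/A (Tv); 30:A/T (Tv); 31:A/T (Tv); 33:G/A (Ti); 39:G/A (Ti).
Of the 15 differences, 7 transitions and 8 transversions, so the answer is 7.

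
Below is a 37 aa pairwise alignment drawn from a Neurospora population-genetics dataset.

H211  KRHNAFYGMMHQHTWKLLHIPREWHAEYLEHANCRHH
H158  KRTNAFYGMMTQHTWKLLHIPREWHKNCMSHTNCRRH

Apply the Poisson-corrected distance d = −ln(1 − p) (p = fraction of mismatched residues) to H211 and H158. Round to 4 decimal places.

0.2787

The sequences differ at positions 3 (H/T), 11 (H/T), 26 (A/K), 27 (E/N), 28 (Y/C), 29 (L/M), 30 (E/S), 32 (A/T), 36 (H/R).
p = 9/37 = 0.243243.
d = −ln(1 − 0.243243) = −ln(0.756757) = 0.2787.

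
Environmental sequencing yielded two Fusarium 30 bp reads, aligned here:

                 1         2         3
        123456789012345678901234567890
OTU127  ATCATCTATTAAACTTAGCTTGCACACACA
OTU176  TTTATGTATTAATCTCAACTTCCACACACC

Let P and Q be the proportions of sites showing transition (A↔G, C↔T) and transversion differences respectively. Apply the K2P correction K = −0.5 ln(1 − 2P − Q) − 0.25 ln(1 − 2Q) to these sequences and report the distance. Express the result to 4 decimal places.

0.3297

Differing sites — 1:A/T (Tv); 3:C/T (Ti); 6:C/G (Tv); 13:A/T (Tv); 16:T/C (Ti); 18:G/A (Ti); 22:G/C (Tv); 30:A/C (Tv).
Of the 8 differences, 3 transitions and 5 transversions over 30 sites: P = 3/30 = 0.100000, Q = 5/30 = 0.166667.
d = −0.5·ln(0.633333) − 0.25·ln(0.666666) = −0.5·(-0.456759) − 0.25·(-0.405466) = 0.3297.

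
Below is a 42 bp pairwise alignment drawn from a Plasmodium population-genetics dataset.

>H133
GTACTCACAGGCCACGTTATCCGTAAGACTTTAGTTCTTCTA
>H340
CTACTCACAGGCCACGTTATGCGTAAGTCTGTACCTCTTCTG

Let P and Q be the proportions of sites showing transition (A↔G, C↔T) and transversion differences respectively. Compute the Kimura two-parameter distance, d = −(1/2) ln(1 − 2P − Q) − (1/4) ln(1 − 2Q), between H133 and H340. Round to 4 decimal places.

Differing sites — 1:G/C (Tv); 21:C/G (Tv); 28:A/T (Tv); 31:T/G (Tv); 34:G/C (Tv); 35:T/C (Ti); 42:A/G (Ti).
Of the 7 differences, 2 transitions and 5 transversions over 42 sites: P = 2/42 = 0.047619, Q = 5/42 = 0.119048.
d = −0.5·ln(0.785714) − 0.25·ln(0.761904) = −0.5·(-0.241162) − 0.25·(-0.271935) = 0.1886.

0.1886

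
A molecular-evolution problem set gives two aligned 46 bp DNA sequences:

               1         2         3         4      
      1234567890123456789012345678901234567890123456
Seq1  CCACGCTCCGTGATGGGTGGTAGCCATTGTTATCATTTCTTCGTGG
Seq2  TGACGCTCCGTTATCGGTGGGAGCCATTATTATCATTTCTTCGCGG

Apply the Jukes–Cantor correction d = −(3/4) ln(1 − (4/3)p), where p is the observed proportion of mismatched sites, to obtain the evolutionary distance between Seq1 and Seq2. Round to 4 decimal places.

0.1701

The sequences differ at positions 1 (C/T), 2 (C/G), 12 (G/T), 15 (G/C), 21 (T/G), 29 (G/A), 44 (T/C).
p = 7/46 = 0.152174.
d = −0.75 · ln(1 − (4/3)·0.152174) = −0.75 · ln(0.797101) = −0.75 · (-0.226774) = 0.1701.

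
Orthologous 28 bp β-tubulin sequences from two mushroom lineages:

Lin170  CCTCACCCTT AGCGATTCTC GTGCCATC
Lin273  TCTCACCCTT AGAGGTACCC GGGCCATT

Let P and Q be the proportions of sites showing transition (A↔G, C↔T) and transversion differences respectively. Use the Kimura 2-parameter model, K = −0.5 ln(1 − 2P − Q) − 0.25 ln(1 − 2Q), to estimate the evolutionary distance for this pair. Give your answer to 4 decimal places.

Differing sites — 1:C/T (Ti); 13:C/A (Tv); 15:A/G (Ti); 17:T/A (Tv); 19:T/C (Ti); 22:T/G (Tv); 28:C/T (Ti).
Of the 7 differences, 4 transitions and 3 transversions over 28 sites: P = 4/28 = 0.142857, Q = 3/28 = 0.107143.
d = −0.5·ln(0.607143) − 0.25·ln(0.785714) = −0.5·(-0.498991) − 0.25·(-0.241162) = 0.3098.

0.3098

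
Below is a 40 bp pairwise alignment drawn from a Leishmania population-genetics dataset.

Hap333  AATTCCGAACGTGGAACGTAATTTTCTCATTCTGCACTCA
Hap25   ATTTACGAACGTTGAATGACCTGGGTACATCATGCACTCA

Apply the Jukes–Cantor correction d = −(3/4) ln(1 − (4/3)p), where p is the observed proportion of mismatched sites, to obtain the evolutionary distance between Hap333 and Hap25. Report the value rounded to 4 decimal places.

0.4715

Differing sites — 2:A/T; 5:C/A; 13:G/T; 17:C/T; 19:T/A; 20:A/C; 21:A/C; 23:T/G; 24:T/G; 25:T/G; 26:C/T; 27:T/A; 31:T/C; 32:C/A.
p = 14/40 = 0.350000.
d = −0.75 · ln(1 − (4/3)·0.350000) = −0.75 · ln(0.533333) = −0.75 · (-0.628609) = 0.4715.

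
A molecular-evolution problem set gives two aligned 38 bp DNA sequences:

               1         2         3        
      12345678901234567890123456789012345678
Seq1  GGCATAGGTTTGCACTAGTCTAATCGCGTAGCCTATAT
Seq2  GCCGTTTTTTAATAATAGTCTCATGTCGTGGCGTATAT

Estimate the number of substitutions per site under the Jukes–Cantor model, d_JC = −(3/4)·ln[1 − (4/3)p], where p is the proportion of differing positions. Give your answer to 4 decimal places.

0.5068

The sequences differ at positions 2 (G/C), 4 (A/G), 6 (A/T), 7 (G/T), 8 (G/T), 11 (T/A), 12 (G/A), 13 (C/T), 15 (C/A), 22 (A/C), 25 (C/G), 26 (G/T), 30 (A/G), 33 (C/G).
p = 14/38 = 0.368421.
d = −0.75 · ln(1 − (4/3)·0.368421) = −0.75 · ln(0.508772) = −0.75 · (-0.675755) = 0.5068.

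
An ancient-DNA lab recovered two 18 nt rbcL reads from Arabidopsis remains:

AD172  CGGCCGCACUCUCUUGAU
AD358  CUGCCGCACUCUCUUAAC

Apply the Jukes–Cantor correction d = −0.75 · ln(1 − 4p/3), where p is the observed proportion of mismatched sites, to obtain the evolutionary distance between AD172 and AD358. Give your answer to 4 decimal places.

Differing sites — 2:G/U; 16:G/A; 18:U/C.
p = 3/18 = 0.166667.
d = −0.75 · ln(1 − (4/3)·0.166667) = −0.75 · ln(0.777777) = −0.75 · (-0.251315) = 0.1885.

0.1885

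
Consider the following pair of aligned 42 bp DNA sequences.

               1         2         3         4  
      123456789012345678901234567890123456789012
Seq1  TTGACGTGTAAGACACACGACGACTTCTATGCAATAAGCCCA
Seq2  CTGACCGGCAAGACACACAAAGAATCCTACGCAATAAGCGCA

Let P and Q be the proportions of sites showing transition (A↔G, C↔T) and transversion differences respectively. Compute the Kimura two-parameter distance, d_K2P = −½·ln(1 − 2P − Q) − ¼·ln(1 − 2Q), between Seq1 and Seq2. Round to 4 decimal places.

0.2889

Differing sites — 1:T/C (Ti); 6:G/C (Tv); 7:T/G (Tv); 9:T/C (Ti); 19:G/A (Ti); 21:C/A (Tv); 24:C/A (Tv); 26:T/C (Ti); 30:T/C (Ti); 40:C/G (Tv).
Of the 10 differences, 5 transitions and 5 transversions over 42 sites: P = 5/42 = 0.119048, Q = 5/42 = 0.119048.
d = −0.5·ln(0.642856) − 0.25·ln(0.761904) = −0.5·(-0.441835) − 0.25·(-0.271935) = 0.2889.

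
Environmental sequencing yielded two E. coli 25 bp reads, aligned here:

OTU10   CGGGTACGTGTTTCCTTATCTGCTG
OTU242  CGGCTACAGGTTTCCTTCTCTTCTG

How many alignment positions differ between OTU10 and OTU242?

5

The sequences differ at positions 4 (G/C), 8 (G/A), 9 (T/G), 18 (A/C), 22 (G/T).
That gives 5 mismatches out of 25 aligned sites, so the Hamming distance is 5.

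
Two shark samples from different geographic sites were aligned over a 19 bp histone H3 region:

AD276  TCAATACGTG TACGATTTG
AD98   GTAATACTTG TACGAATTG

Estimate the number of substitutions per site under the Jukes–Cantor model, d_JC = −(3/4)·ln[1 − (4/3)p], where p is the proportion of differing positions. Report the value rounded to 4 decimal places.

0.2471

Differing sites — 1:T/G; 2:C/T; 8:G/T; 16:T/A.
p = 4/19 = 0.210526.
d = −0.75 · ln(1 − (4/3)·0.210526) = −0.75 · ln(0.719299) = −0.75 · (-0.329478) = 0.2471.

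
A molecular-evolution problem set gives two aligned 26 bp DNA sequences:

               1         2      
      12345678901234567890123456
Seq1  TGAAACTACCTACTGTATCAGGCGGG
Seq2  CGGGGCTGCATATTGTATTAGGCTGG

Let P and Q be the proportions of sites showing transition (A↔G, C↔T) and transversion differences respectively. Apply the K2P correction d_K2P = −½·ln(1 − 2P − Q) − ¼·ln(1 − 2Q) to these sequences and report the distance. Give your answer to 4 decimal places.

The sequences differ at positions 1 (T/C, transition), 3 (A/G, transition), 4 (A/G, transition), 5 (A/G, transition), 8 (A/G, transition), 10 (C/A, transversion), 13 (C/T, transition), 19 (C/T, transition), 24 (G/T, transversion).
Of the 9 differences, 7 transitions and 2 transversions over 26 sites: P = 7/26 = 0.269231, Q = 2/26 = 0.076923.
d = −0.5·ln(0.384615) − 0.25·ln(0.846154) = −0.5·(-0.955512) − 0.25·(-0.167054) = 0.5195.

0.5195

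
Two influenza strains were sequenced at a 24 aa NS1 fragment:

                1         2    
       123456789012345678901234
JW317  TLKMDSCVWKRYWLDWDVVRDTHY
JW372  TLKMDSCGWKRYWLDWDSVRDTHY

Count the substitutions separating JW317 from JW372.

2

Differing sites — 8:V/G; 18:V/S.
That gives 2 mismatches out of 24 aligned sites, so the Hamming distance is 2.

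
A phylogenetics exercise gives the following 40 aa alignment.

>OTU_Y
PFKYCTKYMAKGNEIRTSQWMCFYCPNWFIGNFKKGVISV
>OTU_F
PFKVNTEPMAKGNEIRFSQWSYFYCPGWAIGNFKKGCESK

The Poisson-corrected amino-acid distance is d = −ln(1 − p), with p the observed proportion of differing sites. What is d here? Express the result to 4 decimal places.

0.3567

Differing sites — 4:Y/V; 5:C/N; 7:K/E; 8:Y/P; 17:T/F; 21:M/S; 22:C/Y; 27:N/G; 29:F/A; 37:V/C; 38:I/E; 40:V/K.
p = 12/40 = 0.300000.
d = −ln(1 − 0.300000) = −ln(0.700000) = 0.3567.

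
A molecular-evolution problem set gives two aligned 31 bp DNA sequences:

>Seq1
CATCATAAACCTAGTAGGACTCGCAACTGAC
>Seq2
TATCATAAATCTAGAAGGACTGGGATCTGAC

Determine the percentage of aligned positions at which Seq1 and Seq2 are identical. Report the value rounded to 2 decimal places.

80.65%

Mismatches occur at site 1 (C→T), site 10 (C→T), site 15 (T→A), site 22 (C→G), site 24 (C→G), site 26 (A→T).
25 of the 31 sites match, so the percent identity is 25/31 × 100 = 80.65%.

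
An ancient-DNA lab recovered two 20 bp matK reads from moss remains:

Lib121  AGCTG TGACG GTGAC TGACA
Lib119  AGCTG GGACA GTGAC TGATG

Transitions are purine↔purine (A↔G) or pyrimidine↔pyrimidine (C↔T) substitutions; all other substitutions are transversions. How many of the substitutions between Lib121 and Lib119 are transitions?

3

The sequences differ at positions 6 (T/G, transversion), 10 (G/A, transition), 19 (C/T, transition), 20 (A/G, transition).
Of the 4 differences, 3 transitions and 1 transversion, so the answer is 3.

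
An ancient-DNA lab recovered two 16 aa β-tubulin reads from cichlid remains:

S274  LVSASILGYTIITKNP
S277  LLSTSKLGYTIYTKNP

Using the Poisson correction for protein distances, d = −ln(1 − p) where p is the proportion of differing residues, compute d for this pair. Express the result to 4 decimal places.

Differing sites — 2:V/L; 4:A/T; 6:I/K; 12:I/Y.
p = 4/16 = 0.250000.
d = −ln(1 − 0.250000) = −ln(0.750000) = 0.2877.

0.2877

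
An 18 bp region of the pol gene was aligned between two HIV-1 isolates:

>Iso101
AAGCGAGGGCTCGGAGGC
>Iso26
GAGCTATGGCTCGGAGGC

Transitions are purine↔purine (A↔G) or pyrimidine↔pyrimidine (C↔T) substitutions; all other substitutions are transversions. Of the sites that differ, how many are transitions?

Mismatches occur at site 1 (A→G, transition), site 5 (G→T, transversion), site 7 (G→T, transversion).
Of the 3 differences, 1 transition and 2 transversions, so the answer is 1.

1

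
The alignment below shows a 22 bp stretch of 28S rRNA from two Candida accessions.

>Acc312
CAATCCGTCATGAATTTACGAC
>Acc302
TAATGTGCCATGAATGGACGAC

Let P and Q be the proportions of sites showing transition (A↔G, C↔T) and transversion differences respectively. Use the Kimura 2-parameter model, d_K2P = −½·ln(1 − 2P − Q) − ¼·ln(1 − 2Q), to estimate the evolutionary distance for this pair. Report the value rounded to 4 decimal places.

The sequences differ at positions 1 (C/T, transition), 5 (C/G, transversion), 6 (C/T, transition), 8 (T/C, transition), 16 (T/G, transversion), 17 (T/G, transversion).
Of the 6 differences, 3 transitions and 3 transversions over 22 sites: P = 3/22 = 0.136364, Q = 3/22 = 0.136364.
d = −0.5·ln(0.590908) − 0.25·ln(0.727272) = −0.5·(-0.526095) − 0.25·(-0.318455) = 0.3427.

0.3427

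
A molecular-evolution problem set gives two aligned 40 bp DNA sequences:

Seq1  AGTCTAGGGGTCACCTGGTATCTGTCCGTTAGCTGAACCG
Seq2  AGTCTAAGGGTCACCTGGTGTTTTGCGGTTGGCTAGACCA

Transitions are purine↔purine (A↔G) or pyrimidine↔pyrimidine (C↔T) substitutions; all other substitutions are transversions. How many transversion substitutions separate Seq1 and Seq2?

Mismatches occur at site 7 (G→A, transition), site 20 (A→G, transition), site 22 (C→T, transition), site 24 (G→T, transversion), site 25 (T→G, transversion), site 27 (C→G, transversion), site 31 (A→G, transition), site 35 (G→A, transition), site 36 (A→G, transition), site 40 (G→A, transition).
Of the 10 differences, 7 transitions and 3 transversions, so the answer is 3.

3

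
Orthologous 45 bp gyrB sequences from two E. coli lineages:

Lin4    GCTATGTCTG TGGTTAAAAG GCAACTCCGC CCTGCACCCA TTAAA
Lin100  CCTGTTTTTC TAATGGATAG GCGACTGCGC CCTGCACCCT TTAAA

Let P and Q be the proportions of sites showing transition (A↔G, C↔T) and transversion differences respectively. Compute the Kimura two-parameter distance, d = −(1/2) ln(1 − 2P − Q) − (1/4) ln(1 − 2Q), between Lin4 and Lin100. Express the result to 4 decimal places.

0.3675

Differing sites — 1:G/C (Tv); 4:A/G (Ti); 6:G/T (Tv); 8:C/T (Ti); 10:G/C (Tv); 12:G/A (Ti); 13:G/A (Ti); 15:T/G (Tv); 16:A/G (Ti); 18:A/T (Tv); 23:A/G (Ti); 27:C/G (Tv); 40:A/T (Tv).
Of the 13 differences, 6 transitions and 7 transversions over 45 sites: P = 6/45 = 0.133333, Q = 7/45 = 0.155556.
d = −0.5·ln(0.577778) − 0.25·ln(0.688888) = −0.5·(-0.548566) − 0.25·(-0.372677) = 0.3675.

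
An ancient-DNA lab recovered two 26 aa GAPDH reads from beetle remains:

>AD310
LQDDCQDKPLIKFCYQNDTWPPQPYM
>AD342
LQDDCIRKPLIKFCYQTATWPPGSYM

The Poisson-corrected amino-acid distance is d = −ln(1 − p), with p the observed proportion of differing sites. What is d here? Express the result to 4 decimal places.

0.2624

The sequences differ at positions 6 (Q/I), 7 (D/R), 17 (N/T), 18 (D/A), 23 (Q/G), 24 (P/S).
p = 6/26 = 0.230769.
d = −ln(1 − 0.230769) = −ln(0.769231) = 0.2624.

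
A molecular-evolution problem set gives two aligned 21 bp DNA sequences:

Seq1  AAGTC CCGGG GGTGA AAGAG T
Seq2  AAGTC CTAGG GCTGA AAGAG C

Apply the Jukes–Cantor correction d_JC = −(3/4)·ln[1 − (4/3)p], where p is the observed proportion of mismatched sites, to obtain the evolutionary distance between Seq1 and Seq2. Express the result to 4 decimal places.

0.2197

Differing sites — 7:C/T; 8:G/A; 12:G/C; 21:T/C.
p = 4/21 = 0.190476.
d = −0.75 · ln(1 − (4/3)·0.190476) = −0.75 · ln(0.746032) = −0.75 · (-0.292987) = 0.2197.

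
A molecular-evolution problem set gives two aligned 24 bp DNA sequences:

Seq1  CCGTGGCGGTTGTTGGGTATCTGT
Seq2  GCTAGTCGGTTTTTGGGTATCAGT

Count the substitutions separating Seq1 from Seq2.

6

The sequences differ at positions 1 (C/G), 3 (G/T), 4 (T/A), 6 (G/T), 12 (G/T), 22 (T/A).
That gives 6 mismatches out of 24 aligned sites, so the Hamming distance is 6.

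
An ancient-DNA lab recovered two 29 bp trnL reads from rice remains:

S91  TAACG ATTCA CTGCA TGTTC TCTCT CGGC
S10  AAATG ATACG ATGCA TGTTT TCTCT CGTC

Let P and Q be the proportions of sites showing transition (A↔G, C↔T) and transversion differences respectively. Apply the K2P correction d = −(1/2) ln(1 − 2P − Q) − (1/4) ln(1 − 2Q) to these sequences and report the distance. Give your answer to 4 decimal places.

Differing sites — 1:T/A (Tv); 4:C/T (Ti); 8:T/A (Tv); 10:A/G (Ti); 11:C/A (Tv); 20:C/T (Ti); 28:G/T (Tv).
Of the 7 differences, 3 transitions and 4 transversions over 29 sites: P = 3/29 = 0.103448, Q = 4/29 = 0.137931.
d = −0.5·ln(0.655173) − 0.25·ln(0.724138) = −0.5·(-0.422856) − 0.25·(-0.322773) = 0.2921.

0.2921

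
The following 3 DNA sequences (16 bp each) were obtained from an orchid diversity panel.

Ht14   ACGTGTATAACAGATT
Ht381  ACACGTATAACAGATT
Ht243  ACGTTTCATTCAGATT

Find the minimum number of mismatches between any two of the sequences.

Pairwise Hamming distances:
  Ht14 vs Ht381: 2
  Ht14 vs Ht243: 5
  Ht381 vs Ht243: 7
The smallest is 2, between Ht14 and Ht381.

2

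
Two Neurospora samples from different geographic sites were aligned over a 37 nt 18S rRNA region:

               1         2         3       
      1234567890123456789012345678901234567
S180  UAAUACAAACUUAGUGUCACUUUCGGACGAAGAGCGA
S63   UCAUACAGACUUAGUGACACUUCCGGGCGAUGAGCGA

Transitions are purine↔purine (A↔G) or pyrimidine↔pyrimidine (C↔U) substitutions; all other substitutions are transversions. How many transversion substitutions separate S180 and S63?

3

Differing sites — 2:A/C (Tv); 8:A/G (Ti); 17:U/A (Tv); 23:U/C (Ti); 27:A/G (Ti); 31:A/U (Tv).
Of the 6 differences, 3 transitions and 3 transversions, so the answer is 3.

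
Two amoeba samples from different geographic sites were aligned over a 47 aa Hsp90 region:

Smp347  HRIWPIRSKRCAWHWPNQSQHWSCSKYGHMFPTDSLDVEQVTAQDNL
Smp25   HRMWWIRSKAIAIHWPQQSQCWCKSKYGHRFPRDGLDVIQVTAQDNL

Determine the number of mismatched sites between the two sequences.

13

The sequences differ at positions 3 (I/M), 5 (P/W), 10 (R/A), 11 (C/I), 13 (W/I), 17 (N/Q), 21 (H/C), 23 (S/C), 24 (C/K), 30 (M/R), 33 (T/R), 35 (S/G), 39 (E/I).
That gives 13 mismatches out of 47 aligned sites, so the Hamming distance is 13.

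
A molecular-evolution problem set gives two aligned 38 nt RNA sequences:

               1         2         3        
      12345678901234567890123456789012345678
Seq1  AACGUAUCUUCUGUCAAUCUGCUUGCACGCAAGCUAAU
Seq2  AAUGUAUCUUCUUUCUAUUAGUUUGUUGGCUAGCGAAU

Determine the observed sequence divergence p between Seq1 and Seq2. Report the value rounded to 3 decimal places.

0.289

Mismatches occur at site 3 (C/U), site 13 (G/U), site 16 (A/U), site 19 (C/U), site 20 (U/A), site 22 (C/U), site 26 (C/U), site 27 (A/U), site 28 (C/G), site 31 (A/U), site 35 (U/G).
There are 11 differences over 38 sites, so p = 11/38 = 0.289.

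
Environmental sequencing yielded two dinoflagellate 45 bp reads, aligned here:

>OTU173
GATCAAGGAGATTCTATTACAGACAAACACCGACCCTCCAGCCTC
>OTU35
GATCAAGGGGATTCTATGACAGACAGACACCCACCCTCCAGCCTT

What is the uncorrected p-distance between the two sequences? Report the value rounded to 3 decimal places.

0.111

Differing sites — 9:A/G; 18:T/G; 26:A/G; 32:G/C; 45:C/T.
There are 5 differences over 45 sites, so p = 5/45 = 0.111.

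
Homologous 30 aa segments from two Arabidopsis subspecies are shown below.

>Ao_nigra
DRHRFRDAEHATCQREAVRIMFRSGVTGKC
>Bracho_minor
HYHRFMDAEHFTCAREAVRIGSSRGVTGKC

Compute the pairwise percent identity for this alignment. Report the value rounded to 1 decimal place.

Mismatches occur at site 1 (D↔H), site 2 (R↔Y), site 6 (R↔M), site 11 (A↔F), site 14 (Q↔A), site 21 (M↔G), site 22 (F↔S), site 23 (R↔S), site 24 (S↔R).
21 of the 30 sites match, so the percent identity is 21/30 × 100 = 70.0%.

70.0%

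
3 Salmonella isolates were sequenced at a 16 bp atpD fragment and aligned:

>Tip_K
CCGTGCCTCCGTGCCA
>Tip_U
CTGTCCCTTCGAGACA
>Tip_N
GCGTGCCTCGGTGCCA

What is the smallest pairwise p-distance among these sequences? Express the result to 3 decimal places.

0.125

Pairwise Hamming distances:
  Tip_K vs Tip_U: 5
  Tip_K vs Tip_N: 2
  Tip_U vs Tip_N: 7
The smallest is 2 mismatches, between Tip_K and Tip_N; p = 2/16 = 0.125.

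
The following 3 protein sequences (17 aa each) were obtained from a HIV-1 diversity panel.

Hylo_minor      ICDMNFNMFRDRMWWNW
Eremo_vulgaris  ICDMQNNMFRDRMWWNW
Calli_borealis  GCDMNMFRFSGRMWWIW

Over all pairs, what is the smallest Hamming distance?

2

Pairwise Hamming distances:
  Hylo_minor vs Eremo_vulgaris: 2
  Hylo_minor vs Calli_borealis: 7
  Eremo_vulgaris vs Calli_borealis: 8
The smallest is 2, between Hylo_minor and Eremo_vulgaris.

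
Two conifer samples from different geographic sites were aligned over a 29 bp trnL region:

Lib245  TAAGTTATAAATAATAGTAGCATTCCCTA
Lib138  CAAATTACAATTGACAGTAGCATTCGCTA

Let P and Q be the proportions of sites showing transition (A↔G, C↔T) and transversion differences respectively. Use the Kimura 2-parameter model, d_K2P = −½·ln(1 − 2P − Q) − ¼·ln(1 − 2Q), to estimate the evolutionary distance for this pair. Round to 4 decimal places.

Mismatches occur at site 1 (T/C, transition), site 4 (G/A, transition), site 8 (T/C, transition), site 11 (A/T, transversion), site 13 (A/G, transition), site 15 (T/C, transition), site 26 (C/G, transversion).
Of the 7 differences, 5 transitions and 2 transversions over 29 sites: P = 5/29 = 0.172414, Q = 2/29 = 0.068966.
d = −0.5·ln(0.586206) − 0.25·ln(0.862068) = −0.5·(-0.534084) − 0.25·(-0.148421) = 0.3041.

0.3041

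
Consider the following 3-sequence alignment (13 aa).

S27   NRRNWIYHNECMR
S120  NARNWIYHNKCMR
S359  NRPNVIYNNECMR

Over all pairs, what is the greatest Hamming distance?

5

Pairwise Hamming distances:
  S27 vs S120: 2
  S27 vs S359: 3
  S120 vs S359: 5
The largest is 5, between S120 and S359.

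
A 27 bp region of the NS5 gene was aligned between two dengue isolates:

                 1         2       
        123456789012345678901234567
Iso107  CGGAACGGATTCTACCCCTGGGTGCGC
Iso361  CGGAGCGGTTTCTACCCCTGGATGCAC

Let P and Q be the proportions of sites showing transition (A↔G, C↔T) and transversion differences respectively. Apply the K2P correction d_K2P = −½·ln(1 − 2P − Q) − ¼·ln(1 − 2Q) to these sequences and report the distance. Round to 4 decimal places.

0.1693

Mismatches occur at site 5 (A↔G, transition), site 9 (A↔T, transversion), site 22 (G↔A, transition), site 26 (G↔A, transition).
Of the 4 differences, 3 transitions and 1 transversion over 27 sites: P = 3/27 = 0.111111, Q = 1/27 = 0.037037.
d = −0.5·ln(0.740741) − 0.25·ln(0.925926) = −0.5·(-0.300104) − 0.25·(-0.076961) = 0.1693.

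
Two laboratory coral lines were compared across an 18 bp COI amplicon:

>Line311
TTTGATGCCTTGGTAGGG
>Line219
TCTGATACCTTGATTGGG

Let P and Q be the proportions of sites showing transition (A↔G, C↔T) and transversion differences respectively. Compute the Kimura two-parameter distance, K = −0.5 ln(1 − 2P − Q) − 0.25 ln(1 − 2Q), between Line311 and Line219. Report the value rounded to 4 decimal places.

Differing sites — 2:T/C (Ti); 7:G/A (Ti); 13:G/A (Ti); 15:A/T (Tv).
Of the 4 differences, 3 transitions and 1 transversion over 18 sites: P = 3/18 = 0.166667, Q = 1/18 = 0.055556.
d = −0.5·ln(0.611110) − 0.25·ln(0.888888) = −0.5·(-0.492478) − 0.25·(-0.117784) = 0.2757.

0.2757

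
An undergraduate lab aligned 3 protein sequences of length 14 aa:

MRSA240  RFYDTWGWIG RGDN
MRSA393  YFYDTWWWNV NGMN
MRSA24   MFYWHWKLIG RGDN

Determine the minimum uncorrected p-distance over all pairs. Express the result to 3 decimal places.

0.357

Pairwise Hamming distances:
  MRSA240 vs MRSA393: 6
  MRSA240 vs MRSA24: 5
  MRSA393 vs MRSA24: 9
The smallest is 5 mismatches, between MRSA240 and MRSA24; p = 5/14 = 0.357.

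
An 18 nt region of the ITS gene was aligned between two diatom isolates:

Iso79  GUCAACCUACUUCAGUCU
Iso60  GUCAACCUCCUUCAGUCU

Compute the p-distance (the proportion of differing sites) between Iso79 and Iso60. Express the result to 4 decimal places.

0.0556

A single mismatch occurs at site 9 (A/C).
There are 1 differences over 18 sites, so p = 1/18 = 0.0556.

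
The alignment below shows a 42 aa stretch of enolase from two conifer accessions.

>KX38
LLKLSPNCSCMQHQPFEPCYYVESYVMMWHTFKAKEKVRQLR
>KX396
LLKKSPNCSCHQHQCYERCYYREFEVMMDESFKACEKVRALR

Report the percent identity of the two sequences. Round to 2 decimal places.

The sequences differ at positions 4 (L/K), 11 (M/H), 15 (P/C), 16 (F/Y), 18 (P/R), 22 (V/R), 24 (S/F), 25 (Y/E), 29 (W/D), 30 (H/E), 31 (T/S), 35 (K/C), 40 (Q/A).
29 of the 42 sites match, so the percent identity is 29/42 × 100 = 69.05%.

69.05%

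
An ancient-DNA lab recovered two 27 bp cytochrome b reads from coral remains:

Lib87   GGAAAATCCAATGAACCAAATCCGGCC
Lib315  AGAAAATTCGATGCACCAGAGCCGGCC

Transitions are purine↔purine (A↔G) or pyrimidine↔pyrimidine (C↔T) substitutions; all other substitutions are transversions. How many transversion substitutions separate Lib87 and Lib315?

Differing sites — 1:G/A (Ti); 8:C/T (Ti); 10:A/G (Ti); 14:A/C (Tv); 19:A/G (Ti); 21:T/G (Tv).
Of the 6 differences, 4 transitions and 2 transversions, so the answer is 2.

2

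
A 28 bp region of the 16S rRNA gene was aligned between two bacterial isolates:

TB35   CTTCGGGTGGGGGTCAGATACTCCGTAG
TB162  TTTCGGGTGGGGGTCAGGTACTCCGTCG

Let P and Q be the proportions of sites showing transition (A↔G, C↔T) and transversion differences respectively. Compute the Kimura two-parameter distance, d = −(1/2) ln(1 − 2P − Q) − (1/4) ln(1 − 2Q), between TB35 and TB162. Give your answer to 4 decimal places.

Differing sites — 1:C/T (Ti); 18:A/G (Ti); 27:A/C (Tv).
Of the 3 differences, 2 transitions and 1 transversion over 28 sites: P = 2/28 = 0.071429, Q = 1/28 = 0.035714.
d = −0.5·ln(0.821428) − 0.25·ln(0.928572) = −0.5·(-0.196711) − 0.25·(-0.074107) = 0.1169.

0.1169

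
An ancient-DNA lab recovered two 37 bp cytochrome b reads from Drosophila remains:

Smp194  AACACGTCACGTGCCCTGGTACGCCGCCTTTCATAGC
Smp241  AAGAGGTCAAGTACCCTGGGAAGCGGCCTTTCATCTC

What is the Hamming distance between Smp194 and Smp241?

9

Differing sites — 3:C/G; 5:C/G; 10:C/A; 13:G/A; 20:T/G; 22:C/A; 25:C/G; 35:A/C; 36:G/T.
That gives 9 mismatches out of 37 aligned sites, so the Hamming distance is 9.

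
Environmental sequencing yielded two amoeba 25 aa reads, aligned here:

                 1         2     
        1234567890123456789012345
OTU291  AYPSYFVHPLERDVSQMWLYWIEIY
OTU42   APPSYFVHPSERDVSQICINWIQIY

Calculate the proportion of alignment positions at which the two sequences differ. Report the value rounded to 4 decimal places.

0.2800

Mismatches occur at site 2 (Y↔P), site 10 (L↔S), site 17 (M↔I), site 18 (W↔C), site 19 (L↔I), site 20 (Y↔N), site 23 (E↔Q).
There are 7 differences over 25 sites, so p = 7/25 = 0.2800.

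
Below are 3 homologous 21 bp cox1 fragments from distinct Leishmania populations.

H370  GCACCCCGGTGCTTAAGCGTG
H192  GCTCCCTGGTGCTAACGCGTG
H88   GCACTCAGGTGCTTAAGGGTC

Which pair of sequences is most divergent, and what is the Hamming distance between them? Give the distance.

Pairwise Hamming distances:
  H370 vs H192: 4
  H370 vs H88: 4
  H192 vs H88: 7
The largest is 7, between H192 and H88.

7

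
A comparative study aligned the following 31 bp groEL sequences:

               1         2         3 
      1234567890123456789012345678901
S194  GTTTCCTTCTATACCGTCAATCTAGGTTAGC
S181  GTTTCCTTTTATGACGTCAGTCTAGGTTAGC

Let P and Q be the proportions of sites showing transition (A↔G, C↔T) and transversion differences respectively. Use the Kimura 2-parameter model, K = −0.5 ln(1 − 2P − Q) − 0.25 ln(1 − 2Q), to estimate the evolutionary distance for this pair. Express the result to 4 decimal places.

0.1446

The sequences differ at positions 9 (C/T, transition), 13 (A/G, transition), 14 (C/A, transversion), 20 (A/G, transition).
Of the 4 differences, 3 transitions and 1 transversion over 31 sites: P = 3/31 = 0.096774, Q = 1/31 = 0.032258.
d = −0.5·ln(0.774194) − 0.25·ln(0.935484) = −0.5·(-0.255933) − 0.25·(-0.066691) = 0.1446.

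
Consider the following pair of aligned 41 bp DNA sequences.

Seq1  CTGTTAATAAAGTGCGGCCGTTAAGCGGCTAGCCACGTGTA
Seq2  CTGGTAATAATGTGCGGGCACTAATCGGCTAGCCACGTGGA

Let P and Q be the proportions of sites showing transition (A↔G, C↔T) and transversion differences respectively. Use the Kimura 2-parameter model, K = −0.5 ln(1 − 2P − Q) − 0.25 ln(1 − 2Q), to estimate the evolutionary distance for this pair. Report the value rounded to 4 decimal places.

Differing sites — 4:T/G (Tv); 11:A/T (Tv); 18:C/G (Tv); 20:G/A (Ti); 21:T/C (Ti); 25:G/T (Tv); 40:T/G (Tv).
Of the 7 differences, 2 transitions and 5 transversions over 41 sites: P = 2/41 = 0.048780, Q = 5/41 = 0.121951.
d = −0.5·ln(0.780489) − 0.25·ln(0.756098) = −0.5·(-0.247835) − 0.25·(-0.279584) = 0.1938.

0.1938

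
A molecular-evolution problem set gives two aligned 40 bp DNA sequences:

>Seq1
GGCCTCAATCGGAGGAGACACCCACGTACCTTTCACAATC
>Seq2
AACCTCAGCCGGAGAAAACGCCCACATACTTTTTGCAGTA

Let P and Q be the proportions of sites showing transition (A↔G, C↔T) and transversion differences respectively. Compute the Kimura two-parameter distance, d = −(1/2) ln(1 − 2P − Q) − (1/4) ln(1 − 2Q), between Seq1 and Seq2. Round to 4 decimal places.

Differing sites — 1:G/A (Ti); 2:G/A (Ti); 8:A/G (Ti); 9:T/C (Ti); 15:G/A (Ti); 17:G/A (Ti); 20:A/G (Ti); 26:G/A (Ti); 30:C/T (Ti); 34:C/T (Ti); 35:A/G (Ti); 38:A/G (Ti); 40:C/A (Tv).
Of the 13 differences, 12 transitions and 1 transversion over 40 sites: P = 12/40 = 0.300000, Q = 1/40 = 0.025000.
d = −0.5·ln(0.375000) − 0.25·ln(0.950000) = −0.5·(-0.980829) − 0.25·(-0.051293) = 0.5032.

0.5032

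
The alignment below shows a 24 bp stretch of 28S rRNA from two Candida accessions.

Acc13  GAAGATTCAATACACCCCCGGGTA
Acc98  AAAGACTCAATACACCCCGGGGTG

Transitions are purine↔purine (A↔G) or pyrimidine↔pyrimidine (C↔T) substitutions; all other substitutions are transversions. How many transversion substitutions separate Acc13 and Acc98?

Mismatches occur at site 1 (G↔A, transition), site 6 (T↔C, transition), site 19 (C↔G, transversion), site 24 (A↔G, transition).
Of the 4 differences, 3 transitions and 1 transversion, so the answer is 1.

1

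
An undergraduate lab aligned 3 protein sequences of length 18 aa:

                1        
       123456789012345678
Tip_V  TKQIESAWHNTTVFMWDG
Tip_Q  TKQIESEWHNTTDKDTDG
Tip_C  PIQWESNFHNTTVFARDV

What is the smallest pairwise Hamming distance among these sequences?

5

Pairwise Hamming distances:
  Tip_V vs Tip_Q: 5
  Tip_V vs Tip_C: 8
  Tip_Q vs Tip_C: 10
The smallest is 5, between Tip_V and Tip_Q.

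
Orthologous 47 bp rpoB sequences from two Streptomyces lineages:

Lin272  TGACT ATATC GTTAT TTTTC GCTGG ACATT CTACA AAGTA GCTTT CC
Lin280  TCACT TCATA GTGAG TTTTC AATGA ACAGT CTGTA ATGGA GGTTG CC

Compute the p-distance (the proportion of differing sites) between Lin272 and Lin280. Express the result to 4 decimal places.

Differing sites — 2:G/C; 6:A/T; 7:T/C; 10:C/A; 13:T/G; 15:T/G; 21:G/A; 22:C/A; 25:G/A; 29:T/G; 33:A/G; 34:C/T; 37:A/T; 39:T/G; 42:C/G; 45:T/G.
There are 16 differences over 47 sites, so p = 16/47 = 0.3404.

0.3404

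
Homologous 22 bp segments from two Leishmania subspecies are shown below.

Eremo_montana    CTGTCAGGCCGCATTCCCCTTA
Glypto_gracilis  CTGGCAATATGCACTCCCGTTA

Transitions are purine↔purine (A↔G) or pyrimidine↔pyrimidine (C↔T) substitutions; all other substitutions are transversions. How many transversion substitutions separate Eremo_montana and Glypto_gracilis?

The sequences differ at positions 4 (T/G, transversion), 7 (G/A, transition), 8 (G/T, transversion), 9 (C/A, transversion), 10 (C/T, transition), 14 (T/C, transition), 19 (C/G, transversion).
Of the 7 differences, 3 transitions and 4 transversions, so the answer is 4.

4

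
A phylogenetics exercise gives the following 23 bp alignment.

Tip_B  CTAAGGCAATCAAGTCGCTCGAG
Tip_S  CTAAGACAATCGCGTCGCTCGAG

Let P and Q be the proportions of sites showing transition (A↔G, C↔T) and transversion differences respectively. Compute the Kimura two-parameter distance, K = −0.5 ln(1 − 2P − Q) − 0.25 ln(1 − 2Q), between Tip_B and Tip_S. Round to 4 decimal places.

Mismatches occur at site 6 (G↔A, transition), site 12 (A↔G, transition), site 13 (A↔C, transversion).
Of the 3 differences, 2 transitions and 1 transversion over 23 sites: P = 2/23 = 0.086957, Q = 1/23 = 0.043478.
d = −0.5·ln(0.782608) − 0.25·ln(0.913044) = −0.5·(-0.245123) − 0.25·(-0.090971) = 0.1453.

0.1453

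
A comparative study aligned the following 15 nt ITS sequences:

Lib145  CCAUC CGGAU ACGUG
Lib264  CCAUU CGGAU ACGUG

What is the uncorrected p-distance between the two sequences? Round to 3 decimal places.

0.067

A single mismatch occurs at site 5 (C→U).
There are 1 differences over 15 sites, so p = 1/15 = 0.067.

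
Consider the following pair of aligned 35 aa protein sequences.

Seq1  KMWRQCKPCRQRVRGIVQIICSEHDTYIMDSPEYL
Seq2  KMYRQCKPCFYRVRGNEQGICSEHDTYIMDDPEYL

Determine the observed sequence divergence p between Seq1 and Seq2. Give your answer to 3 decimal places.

The sequences differ at positions 3 (W/Y), 10 (R/F), 11 (Q/Y), 16 (I/N), 17 (V/E), 19 (I/G), 31 (S/D).
There are 7 differences over 35 sites, so p = 7/35 = 0.200.

0.200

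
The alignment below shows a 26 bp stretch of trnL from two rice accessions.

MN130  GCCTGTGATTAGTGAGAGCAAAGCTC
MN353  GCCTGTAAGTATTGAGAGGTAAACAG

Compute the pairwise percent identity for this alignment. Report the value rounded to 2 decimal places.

69.23%

Differing sites — 7:G/A; 9:T/G; 12:G/T; 19:C/G; 20:A/T; 23:G/A; 25:T/A; 26:C/G.
18 of the 26 sites match, so the percent identity is 18/26 × 100 = 69.23%.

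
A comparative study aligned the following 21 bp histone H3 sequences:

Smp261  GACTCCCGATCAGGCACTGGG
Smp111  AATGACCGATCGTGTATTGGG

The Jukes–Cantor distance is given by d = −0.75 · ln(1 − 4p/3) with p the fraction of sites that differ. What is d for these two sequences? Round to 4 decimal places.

The sequences differ at positions 1 (G/A), 3 (C/T), 4 (T/G), 5 (C/A), 12 (A/G), 13 (G/T), 15 (C/T), 17 (C/T).
p = 8/21 = 0.380952.
d = −0.75 · ln(1 − (4/3)·0.380952) = −0.75 · ln(0.492064) = −0.75 · (-0.709146) = 0.5319.

0.5319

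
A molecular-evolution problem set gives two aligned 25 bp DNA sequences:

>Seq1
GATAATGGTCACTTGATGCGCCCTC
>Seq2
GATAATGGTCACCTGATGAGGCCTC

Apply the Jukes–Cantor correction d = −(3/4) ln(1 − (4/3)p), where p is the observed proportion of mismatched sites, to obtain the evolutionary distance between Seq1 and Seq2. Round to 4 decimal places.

The sequences differ at positions 13 (T/C), 19 (C/A), 21 (C/G).
p = 3/25 = 0.120000.
d = −0.75 · ln(1 − (4/3)·0.120000) = −0.75 · ln(0.840000) = −0.75 · (-0.174353) = 0.1308.

0.1308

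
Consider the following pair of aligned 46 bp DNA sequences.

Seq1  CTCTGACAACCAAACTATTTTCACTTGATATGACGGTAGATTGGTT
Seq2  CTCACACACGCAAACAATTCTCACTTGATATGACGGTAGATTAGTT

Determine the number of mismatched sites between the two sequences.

7

Mismatches occur at site 4 (T↔A), site 5 (G↔C), site 9 (A↔C), site 10 (C↔G), site 16 (T↔A), site 20 (T↔C), site 43 (G↔A).
That gives 7 mismatches out of 46 aligned sites, so the Hamming distance is 7.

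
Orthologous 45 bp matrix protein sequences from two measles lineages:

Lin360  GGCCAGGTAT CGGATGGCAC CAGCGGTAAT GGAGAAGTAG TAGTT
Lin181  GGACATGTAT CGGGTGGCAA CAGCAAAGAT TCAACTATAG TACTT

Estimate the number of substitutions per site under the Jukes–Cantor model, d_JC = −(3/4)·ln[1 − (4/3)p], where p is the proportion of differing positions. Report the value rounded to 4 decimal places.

0.4408

The sequences differ at positions 3 (C/A), 6 (G/T), 14 (A/G), 20 (C/A), 25 (G/A), 26 (G/A), 27 (T/A), 28 (A/G), 31 (G/T), 32 (G/C), 34 (G/A), 35 (A/C), 36 (A/T), 37 (G/A), 43 (G/C).
p = 15/45 = 0.333333.
d = −0.75 · ln(1 − (4/3)·0.333333) = −0.75 · ln(0.555556) = −0.75 · (-0.587786) = 0.4408.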